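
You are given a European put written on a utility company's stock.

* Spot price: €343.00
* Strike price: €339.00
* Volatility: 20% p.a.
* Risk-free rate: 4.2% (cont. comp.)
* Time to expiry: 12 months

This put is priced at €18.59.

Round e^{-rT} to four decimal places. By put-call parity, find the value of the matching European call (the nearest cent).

€36.52

e^(−rT) = e^(−0.042·1) = 0.9589
Put-call parity: C − P = S − K·e^(−rT) = 343 − 339·0.9589 = 343 − 325.0671 = 17.9329
C = P + (C − P) = 18.59 + (17.9329) = 36.5229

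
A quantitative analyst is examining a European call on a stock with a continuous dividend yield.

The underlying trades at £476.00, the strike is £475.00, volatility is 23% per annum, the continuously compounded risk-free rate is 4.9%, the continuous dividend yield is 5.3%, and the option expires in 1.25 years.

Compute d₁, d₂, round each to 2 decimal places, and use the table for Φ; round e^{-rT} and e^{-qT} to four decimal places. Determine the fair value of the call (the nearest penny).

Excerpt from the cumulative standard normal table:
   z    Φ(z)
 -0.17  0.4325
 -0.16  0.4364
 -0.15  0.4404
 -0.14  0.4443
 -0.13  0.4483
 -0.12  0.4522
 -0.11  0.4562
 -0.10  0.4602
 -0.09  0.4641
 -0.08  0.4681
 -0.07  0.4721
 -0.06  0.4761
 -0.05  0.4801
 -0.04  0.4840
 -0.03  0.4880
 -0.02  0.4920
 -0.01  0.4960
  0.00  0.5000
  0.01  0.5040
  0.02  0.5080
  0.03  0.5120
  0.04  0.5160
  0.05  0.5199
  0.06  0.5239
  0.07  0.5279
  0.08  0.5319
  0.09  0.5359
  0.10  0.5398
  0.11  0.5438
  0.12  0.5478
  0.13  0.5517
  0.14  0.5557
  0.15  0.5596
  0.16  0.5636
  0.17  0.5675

σ√T = 0.23·√1.25 = 0.2571
d₁ = [ln(476/475) + (0.049 − 0.053 + 0.23²/2)·1.25] / 0.2571 = [0.0021 + 0.0281] / 0.2571 = 0.1173 which rounds to 0.12
d₂ = d₁ − σ√T = 0.1173 − 0.2571 = -0.1398 which rounds to -0.14
e^(−qT) = e^(−0.053·1.25) = 0.9359;  e^(−rT) = e^(−0.049·1.25) = 0.9406
N(d₁) = N(0.12) = 0.5478;  N(d₂) = N(-0.14) = 0.4443
C = 476·0.9359·0.5478 − 475·0.9406·0.4443 = 244.0385 − 198.5066 = 45.5320

£45.53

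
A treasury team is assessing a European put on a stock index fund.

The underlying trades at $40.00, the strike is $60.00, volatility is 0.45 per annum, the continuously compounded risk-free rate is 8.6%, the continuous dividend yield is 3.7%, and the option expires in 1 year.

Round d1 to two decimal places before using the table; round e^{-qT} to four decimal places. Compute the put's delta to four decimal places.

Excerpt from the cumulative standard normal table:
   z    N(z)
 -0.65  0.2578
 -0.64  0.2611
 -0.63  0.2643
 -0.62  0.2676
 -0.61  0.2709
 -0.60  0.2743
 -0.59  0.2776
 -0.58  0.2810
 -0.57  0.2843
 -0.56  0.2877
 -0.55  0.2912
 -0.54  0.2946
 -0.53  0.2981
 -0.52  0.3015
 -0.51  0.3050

σ√T = 0.45·√1 = 0.4500
d₁ = [ln(40/60) + (0.086 − 0.037 + ½·0.45²)·1] / (σ√T) = (-0.4055 + 0.1502) / 0.4500 = -0.5671 which rounds to -0.57
N(d₁) = N(-0.57) = 0.2843
Δ_put = e^(−qT)·(N(d₁) − 1) = 0.9637·(0.2843 − 1) = -0.6897

-0.6897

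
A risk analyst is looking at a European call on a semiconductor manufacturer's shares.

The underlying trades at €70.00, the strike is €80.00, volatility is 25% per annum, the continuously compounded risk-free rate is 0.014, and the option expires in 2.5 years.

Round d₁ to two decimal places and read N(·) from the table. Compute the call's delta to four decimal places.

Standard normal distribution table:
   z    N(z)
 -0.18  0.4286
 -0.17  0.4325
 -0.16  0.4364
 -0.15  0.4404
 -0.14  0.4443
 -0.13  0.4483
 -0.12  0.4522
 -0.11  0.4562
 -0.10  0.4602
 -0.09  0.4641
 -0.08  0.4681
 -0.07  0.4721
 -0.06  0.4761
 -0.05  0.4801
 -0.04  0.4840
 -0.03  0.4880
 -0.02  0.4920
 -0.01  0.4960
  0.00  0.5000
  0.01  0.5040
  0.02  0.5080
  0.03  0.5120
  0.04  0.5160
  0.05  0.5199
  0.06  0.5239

T = 2.5;  σ√T = 0.3953
ln(S/K) + (r + σ²/2)T = ln(70/80) + (0.014 + 0.25²/2)·2.5 = -0.1335 + 0.1131 = -0.0204
d₁ = -0.0204 / 0.3953 = -0.0516 → -0.05
N(d₁) = N(-0.05) = 0.4801
Δ_call = N(d₁) = 0.4801

0.4801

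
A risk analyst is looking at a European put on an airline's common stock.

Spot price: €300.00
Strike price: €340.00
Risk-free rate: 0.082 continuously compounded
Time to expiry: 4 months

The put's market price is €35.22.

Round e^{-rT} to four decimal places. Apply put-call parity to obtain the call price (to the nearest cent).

e^(−rT) = e^(−0.082·0.3333) = 0.9730
Put-call parity: C − P = S − K·e^(−rT) = 300 − 340·0.9730 = 300 − 330.8200 = -30.8200
C = P + (C − P) = 35.22 + (-30.8200) = 4.4000

€4.40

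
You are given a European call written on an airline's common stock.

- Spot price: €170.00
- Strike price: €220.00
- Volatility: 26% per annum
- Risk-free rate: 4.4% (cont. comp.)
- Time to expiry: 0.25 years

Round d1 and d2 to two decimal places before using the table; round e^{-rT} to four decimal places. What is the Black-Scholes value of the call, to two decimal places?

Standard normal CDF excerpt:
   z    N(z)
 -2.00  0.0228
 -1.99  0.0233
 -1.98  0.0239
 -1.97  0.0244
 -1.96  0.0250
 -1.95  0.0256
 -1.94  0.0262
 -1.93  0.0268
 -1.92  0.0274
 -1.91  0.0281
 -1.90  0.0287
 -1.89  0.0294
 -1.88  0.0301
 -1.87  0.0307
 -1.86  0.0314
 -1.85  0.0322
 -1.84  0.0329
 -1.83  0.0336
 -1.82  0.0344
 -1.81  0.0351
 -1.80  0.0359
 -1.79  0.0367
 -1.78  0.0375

€0.27

σ√T = 0.26·√0.25 = 0.1300
d₁ = [ln(170/220) + (0.044 + 0.26²/2)·0.25] / 0.1300 = [-0.2578 + 0.0195] / 0.1300 = -1.8337 ≈ -1.83
d₂ = d₁ − σ√T = -1.8337 − 0.1300 = -1.9637 ≈ -1.96
e^(−rT) = e^(−0.044·0.25) = 0.9891
N(d₁) = N(-1.83) = 0.0336;  N(d₂) = N(-1.96) = 0.0250
C = 170·0.0336 − 220·0.9891·0.0250 = 5.7120 − 5.4401 = 0.2719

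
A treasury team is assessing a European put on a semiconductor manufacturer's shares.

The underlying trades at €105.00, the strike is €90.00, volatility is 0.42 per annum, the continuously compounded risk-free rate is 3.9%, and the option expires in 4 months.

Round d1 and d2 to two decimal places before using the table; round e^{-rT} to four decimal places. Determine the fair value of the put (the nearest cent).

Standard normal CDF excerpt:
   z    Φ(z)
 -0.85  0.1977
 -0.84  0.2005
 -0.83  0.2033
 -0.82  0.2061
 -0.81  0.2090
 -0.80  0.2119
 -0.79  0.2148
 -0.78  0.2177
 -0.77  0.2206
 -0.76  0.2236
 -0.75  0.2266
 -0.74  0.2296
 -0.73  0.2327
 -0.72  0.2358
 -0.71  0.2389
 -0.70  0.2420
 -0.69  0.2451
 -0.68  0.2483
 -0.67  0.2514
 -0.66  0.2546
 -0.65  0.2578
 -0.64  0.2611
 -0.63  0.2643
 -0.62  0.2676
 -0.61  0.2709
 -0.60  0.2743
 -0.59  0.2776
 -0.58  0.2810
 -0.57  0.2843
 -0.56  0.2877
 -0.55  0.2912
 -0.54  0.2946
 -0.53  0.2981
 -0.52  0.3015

€3.31

T = 0.3333;  σ√T = 0.2425
d₁ = [ln(105/90) + (0.039 + 0.42²/2)·0.3333] / 0.2425 = [0.1542 + 0.0424] / 0.2425 = 0.8106 ⇒ 0.81
d₂ = d₁ − σ√T = 0.8106 − 0.2425 = 0.5681 ⇒ 0.57
e^(−rT) = e^(−0.039·0.3333) = 0.9871
N(−d₂) = N(-0.57) = 0.2843;  N(−d₁) = N(-0.81) = 0.2090
P = 90·0.9871·0.2843 − 105·0.2090 = 25.2569 − 21.9450 = 3.3119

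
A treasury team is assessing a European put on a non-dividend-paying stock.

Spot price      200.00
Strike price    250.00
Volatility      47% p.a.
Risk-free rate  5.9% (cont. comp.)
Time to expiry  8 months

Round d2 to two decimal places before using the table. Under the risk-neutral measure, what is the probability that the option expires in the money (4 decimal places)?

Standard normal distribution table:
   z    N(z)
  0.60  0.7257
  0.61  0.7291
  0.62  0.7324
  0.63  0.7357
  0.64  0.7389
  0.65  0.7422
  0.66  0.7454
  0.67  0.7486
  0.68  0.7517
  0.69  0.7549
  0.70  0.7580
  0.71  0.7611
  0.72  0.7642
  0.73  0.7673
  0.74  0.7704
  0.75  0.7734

0.7486

T = 0.6667;  σ√T = 0.3838
d₁ = [ln(200/250) + (0.059 + 0.47²/2)·0.6667] / 0.3838 = [-0.2231 + 0.1130] / 0.3838 = -0.2871 which rounds to -0.29
d₂ = d₁ − σ√T = -0.2871 − 0.3838 = -0.6709 which rounds to -0.67
Risk-neutral Pr[S_T < K] = N(−d₂) = N(0.67) = 0.7486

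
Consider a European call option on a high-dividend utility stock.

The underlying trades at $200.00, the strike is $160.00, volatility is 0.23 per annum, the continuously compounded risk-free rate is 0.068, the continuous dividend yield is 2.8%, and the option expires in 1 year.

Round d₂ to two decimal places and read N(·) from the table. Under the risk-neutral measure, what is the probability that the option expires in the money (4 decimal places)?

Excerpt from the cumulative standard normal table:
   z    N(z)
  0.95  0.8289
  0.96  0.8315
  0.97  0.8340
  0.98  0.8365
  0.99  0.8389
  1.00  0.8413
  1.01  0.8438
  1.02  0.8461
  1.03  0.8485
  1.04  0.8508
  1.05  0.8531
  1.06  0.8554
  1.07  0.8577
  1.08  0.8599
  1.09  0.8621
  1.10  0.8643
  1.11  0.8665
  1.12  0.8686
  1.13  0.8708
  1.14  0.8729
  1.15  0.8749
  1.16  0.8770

0.8485

T = 1;  σ√T = 0.2300
d₁ = [ln(200/160) + (0.068 − 0.028 + ½·0.23²)·1] / (σ√T) = (0.2231 + 0.0665) / 0.2300 = 1.2591 → 1.26
d₂ = 1.2591 − 0.2300 = 1.0291 → 1.03
Pr(exercise) under Q = N(d₂) = 0.8485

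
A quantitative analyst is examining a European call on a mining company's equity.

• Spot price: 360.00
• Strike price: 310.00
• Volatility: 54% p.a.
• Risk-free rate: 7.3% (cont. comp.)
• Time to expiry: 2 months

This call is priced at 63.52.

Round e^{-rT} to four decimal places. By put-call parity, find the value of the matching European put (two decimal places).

e^(−rT) = e^(−0.073·0.1667) = 0.9879
Put-call parity: C − P = S − K·e^(−rT) = 360 − 310·0.9879 = 360 − 306.2490 = 53.7510
P = C − (C − P) = 63.52 − (53.7510) = 9.7690

9.77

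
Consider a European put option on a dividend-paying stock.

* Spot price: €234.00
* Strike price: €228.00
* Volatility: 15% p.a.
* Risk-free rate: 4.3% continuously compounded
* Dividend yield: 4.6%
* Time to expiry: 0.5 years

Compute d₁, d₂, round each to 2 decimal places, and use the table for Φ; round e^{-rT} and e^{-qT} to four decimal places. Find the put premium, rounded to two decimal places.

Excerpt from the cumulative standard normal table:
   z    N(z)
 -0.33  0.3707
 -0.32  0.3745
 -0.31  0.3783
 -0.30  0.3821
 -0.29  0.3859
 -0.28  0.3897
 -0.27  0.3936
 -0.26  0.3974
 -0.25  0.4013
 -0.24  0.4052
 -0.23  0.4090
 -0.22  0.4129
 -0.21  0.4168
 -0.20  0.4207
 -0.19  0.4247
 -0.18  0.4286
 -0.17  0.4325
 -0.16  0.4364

€6.52

T = 0.5;  σ√T = 0.1061
ln(S/K) + (r − q + σ²/2)T = ln(234/228) + (0.043 − 0.046 + 0.15²/2)·0.5 = 0.0260 + 0.0041 = 0.0301
d₁ = 0.0301 / 0.1061 = 0.2838 ⇒ 0.28
d₂ = d₁ − σ√T = 0.2838 − 0.1061 = 0.1777 ⇒ 0.18
e^(−qT) = e^(−0.046·0.5) = 0.9773;  e^(−rT) = e^(−0.043·0.5) = 0.9787
P = 228·0.9787·N(-0.18) − 234·0.9773·N(-0.28) = 228·0.9787·0.4286 − 234·0.9773·0.3897 = 95.6393 − 89.1198 = 6.5196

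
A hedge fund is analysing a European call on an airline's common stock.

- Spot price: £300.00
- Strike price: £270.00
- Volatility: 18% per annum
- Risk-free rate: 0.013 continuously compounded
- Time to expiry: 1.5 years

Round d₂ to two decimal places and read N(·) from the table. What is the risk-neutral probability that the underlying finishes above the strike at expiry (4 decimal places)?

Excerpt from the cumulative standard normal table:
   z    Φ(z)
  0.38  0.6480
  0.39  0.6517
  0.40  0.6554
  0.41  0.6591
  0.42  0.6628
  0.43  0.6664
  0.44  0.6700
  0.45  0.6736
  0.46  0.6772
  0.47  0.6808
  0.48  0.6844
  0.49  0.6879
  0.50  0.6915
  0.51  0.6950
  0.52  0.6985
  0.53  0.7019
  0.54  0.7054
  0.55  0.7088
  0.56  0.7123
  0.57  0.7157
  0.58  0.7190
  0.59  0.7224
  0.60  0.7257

σ√T = 0.18 × 1.2247 = 0.2205
d₁ = [ln(300/270) + (0.013 + ½·0.18²)·1.5] / (σ√T) = (0.1054 + 0.0438) / 0.2205 = 0.6766 ⇒ 0.68
d₂ = 0.6766 − 0.2205 = 0.4562 ⇒ 0.46
Risk-neutral Pr[S_T > K] = N(d₂) = N(0.46) = 0.6772

0.6772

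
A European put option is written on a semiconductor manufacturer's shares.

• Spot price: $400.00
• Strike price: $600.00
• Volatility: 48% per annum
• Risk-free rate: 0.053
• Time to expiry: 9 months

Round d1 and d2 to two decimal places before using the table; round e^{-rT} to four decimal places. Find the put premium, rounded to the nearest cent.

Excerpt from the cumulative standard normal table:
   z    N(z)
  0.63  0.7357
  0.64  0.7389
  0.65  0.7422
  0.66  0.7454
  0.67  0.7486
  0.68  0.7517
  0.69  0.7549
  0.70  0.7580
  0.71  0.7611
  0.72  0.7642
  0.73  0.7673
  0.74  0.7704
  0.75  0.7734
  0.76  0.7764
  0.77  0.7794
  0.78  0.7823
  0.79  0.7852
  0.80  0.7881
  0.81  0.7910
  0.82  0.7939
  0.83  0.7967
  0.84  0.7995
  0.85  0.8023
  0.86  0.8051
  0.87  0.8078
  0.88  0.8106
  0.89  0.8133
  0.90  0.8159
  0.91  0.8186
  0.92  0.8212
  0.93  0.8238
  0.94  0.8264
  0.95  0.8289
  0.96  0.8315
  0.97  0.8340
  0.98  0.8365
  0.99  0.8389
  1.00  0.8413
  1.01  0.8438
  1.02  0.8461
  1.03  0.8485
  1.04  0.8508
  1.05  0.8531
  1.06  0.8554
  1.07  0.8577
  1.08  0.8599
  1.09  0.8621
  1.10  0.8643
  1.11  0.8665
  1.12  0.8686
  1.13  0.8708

σ√T = 0.48 × 0.8660 = 0.4157
ln(S/K) + (r + σ²/2)T = ln(400/600) + (0.053 + 0.48²/2)·0.75 = -0.4055 + 0.1261 = -0.2793
d₁ = -0.2793 / 0.4157 = -0.6719 ⇒ -0.67
d₂ = d₁ − σ√T = -0.6719 − 0.4157 = -1.0876 ⇒ -1.09
exp(−rT) = exp(−0.053·0.75) = 0.9610
N(−d₂) = N(1.09) = 0.8621;  N(−d₁) = N(0.67) = 0.7486
P = 600·0.9610·0.8621 − 400·0.7486 = 497.0869 − 299.4400 = 197.6469

$197.65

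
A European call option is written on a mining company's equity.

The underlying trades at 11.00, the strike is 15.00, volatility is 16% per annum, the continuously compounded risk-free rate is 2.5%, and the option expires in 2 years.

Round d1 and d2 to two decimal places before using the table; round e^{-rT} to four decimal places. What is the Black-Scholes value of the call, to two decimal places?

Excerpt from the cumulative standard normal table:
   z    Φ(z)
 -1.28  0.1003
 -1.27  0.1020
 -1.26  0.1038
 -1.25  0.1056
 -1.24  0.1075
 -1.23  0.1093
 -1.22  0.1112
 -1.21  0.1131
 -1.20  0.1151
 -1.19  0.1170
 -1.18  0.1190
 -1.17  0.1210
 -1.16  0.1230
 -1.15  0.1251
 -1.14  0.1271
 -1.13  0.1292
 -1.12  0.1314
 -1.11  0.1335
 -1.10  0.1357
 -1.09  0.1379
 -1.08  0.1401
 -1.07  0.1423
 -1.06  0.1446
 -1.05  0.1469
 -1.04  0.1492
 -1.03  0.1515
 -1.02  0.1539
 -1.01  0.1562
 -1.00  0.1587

0.16

σ√T = 0.16 × 1.4142 = 0.2263
ln(S/K) + (r + σ²/2)T = ln(11/15) + (0.025 + 0.16²/2)·2 = -0.3102 + 0.0756 = -0.2346
d₁ = -0.2346 / 0.2263 = -1.0366 → -1.04
d₂ = d₁ − σ√T = -1.0366 − 0.2263 = -1.2629 → -1.26
exp(−rT) = exp(−0.025·2) = 0.9512
N(d₁) = N(-1.04) = 0.1492;  N(d₂) = N(-1.26) = 0.1038
C = 11·0.1492 − 15·0.9512·0.1038 = 1.6412 − 1.4810 = 0.1602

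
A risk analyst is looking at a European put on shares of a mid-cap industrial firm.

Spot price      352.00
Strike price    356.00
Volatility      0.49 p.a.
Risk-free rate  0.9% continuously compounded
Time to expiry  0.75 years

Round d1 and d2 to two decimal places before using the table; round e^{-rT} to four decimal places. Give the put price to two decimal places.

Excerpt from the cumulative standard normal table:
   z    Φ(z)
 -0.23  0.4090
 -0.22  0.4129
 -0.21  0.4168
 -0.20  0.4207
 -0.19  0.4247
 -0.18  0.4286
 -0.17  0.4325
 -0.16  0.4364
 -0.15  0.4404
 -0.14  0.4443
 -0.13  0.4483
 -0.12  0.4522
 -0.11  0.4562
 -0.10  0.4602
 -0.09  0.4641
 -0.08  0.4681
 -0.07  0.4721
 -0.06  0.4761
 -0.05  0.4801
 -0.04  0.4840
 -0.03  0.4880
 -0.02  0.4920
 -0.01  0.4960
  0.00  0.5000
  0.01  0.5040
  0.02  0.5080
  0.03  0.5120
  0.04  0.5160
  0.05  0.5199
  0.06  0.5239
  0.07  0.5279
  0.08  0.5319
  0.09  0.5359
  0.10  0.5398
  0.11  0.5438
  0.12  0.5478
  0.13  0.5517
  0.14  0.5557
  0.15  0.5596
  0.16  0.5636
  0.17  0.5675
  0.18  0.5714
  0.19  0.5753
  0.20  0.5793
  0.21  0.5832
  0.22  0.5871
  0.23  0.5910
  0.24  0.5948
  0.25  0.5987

σ√T = 0.49 × 0.8660 = 0.4244
d₁ = [ln(352/356) + (0.009 + ½·0.49²)·0.75] / (σ√T) = (-0.0113 + 0.0968) / 0.4244 = 0.2015 → 0.20
d₂ = 0.2015 − 0.4244 = -0.2229 → -0.22
exp(−rT) = exp(−0.009·0.75) = 0.9933
N(−d₂) = N(0.22) = 0.5871;  N(−d₁) = N(-0.20) = 0.4207
P = 356·0.9933·0.5871 − 352·0.4207 = 207.6072 − 148.0864 = 59.5208

59.52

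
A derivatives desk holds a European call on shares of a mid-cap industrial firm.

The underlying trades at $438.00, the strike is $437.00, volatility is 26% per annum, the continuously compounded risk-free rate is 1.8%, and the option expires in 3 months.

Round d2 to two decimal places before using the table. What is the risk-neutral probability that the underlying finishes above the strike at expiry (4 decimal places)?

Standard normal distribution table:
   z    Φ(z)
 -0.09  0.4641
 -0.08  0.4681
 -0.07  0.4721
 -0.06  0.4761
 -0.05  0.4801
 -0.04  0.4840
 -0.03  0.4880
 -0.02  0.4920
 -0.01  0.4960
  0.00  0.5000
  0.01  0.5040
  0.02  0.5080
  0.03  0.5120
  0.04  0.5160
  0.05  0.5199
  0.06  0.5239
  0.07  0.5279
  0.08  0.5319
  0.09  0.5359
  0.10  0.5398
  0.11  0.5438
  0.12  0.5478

σ√T = 0.26 × 0.5000 = 0.1300
d₁ = [ln(438/437) + (0.018 + 0.26²/2)·0.25] / 0.1300 = [0.0023 + 0.0129] / 0.1300 = 0.1172 which rounds to 0.12
d₂ = d₁ − σ√T = 0.1172 − 0.1300 = -0.0128 which rounds to -0.01
Risk-neutral Pr[S_T > K] = N(d₂) = N(-0.01) = 0.4960

0.4960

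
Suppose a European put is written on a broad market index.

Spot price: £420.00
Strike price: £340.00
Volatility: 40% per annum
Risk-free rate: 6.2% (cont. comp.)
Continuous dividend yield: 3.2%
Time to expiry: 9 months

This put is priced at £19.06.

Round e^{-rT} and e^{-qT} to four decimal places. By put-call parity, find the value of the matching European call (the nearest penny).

exp(−qT) = exp(−0.032·0.75) = 0.9763;  exp(−rT) = exp(−0.062·0.75) = 0.9546
Put-call parity: C − P = S·e^(−qT) − K·e^(−rT) = 420·0.9763 − 340·0.9546 = 410.0460 − 324.5640 = 85.4820
C = P + (C − P) = 19.06 + (85.4820) = 104.5420

£104.54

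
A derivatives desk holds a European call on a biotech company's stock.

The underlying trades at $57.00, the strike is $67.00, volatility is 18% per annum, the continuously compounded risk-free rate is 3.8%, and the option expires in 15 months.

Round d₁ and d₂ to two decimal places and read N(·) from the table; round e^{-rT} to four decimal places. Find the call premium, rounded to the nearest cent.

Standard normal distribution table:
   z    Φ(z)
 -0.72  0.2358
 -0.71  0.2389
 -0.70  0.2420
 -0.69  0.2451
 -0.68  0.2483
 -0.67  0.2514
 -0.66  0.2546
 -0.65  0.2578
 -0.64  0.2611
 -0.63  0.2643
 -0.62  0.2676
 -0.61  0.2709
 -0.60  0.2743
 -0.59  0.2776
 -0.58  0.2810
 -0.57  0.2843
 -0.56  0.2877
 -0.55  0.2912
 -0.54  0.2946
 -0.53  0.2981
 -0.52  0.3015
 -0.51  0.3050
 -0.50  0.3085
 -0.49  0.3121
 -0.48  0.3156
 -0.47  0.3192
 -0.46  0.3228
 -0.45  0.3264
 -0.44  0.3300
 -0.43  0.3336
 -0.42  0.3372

$2.13

T = 1.25;  σ√T = 0.2012
ln(S/K) + (r + σ²/2)T = ln(57/67) + (0.038 + 0.18²/2)·1.25 = -0.1616 + 0.0678 = -0.0939
d₁ = -0.0939 / 0.2012 = -0.4665 which rounds to -0.47
d₂ = d₁ − σ√T = -0.4665 − 0.2012 = -0.6678 which rounds to -0.67
e^(−rT) = e^(−0.038·1.25) = 0.9536
N(d₁) = N(-0.47) = 0.3192;  N(d₂) = N(-0.67) = 0.2514
C = 57·0.3192 − 67·0.9536·0.2514 = 18.1944 − 16.0622 = 2.1322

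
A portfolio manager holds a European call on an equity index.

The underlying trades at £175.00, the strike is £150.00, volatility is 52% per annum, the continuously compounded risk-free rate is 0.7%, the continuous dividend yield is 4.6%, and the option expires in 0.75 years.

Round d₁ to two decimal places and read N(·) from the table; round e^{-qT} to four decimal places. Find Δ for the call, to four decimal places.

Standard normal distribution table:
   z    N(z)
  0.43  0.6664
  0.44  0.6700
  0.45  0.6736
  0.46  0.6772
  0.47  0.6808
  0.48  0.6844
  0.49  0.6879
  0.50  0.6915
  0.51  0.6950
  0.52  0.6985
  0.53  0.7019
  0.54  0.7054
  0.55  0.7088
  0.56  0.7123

0.6681

T = 0.75;  σ√T = 0.4503
ln(S/K) + (r − q + σ²/2)T = ln(175/150) + (0.007 − 0.046 + 0.52²/2)·0.75 = 0.1542 + 0.0722 = 0.2263
d₁ = 0.2263 / 0.4503 = 0.5025 ⇒ 0.50
N(d₁) = N(0.50) = 0.6915
Δ_call = e^(−qT)·N(d₁) = 0.9661·0.6915 = 0.6681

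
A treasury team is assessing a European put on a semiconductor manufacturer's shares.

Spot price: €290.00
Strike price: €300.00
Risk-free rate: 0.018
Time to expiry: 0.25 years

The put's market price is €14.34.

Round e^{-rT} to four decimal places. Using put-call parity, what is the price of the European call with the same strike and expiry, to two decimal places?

e^(−rT) = e^(−0.018·0.25) = 0.9955
Put-call parity: C − P = S − K·e^(−rT) = 290 − 300·0.9955 = 290 − 298.6500 = -8.6500
C = P + (C − P) = 14.34 + (-8.6500) = 5.6900

€5.69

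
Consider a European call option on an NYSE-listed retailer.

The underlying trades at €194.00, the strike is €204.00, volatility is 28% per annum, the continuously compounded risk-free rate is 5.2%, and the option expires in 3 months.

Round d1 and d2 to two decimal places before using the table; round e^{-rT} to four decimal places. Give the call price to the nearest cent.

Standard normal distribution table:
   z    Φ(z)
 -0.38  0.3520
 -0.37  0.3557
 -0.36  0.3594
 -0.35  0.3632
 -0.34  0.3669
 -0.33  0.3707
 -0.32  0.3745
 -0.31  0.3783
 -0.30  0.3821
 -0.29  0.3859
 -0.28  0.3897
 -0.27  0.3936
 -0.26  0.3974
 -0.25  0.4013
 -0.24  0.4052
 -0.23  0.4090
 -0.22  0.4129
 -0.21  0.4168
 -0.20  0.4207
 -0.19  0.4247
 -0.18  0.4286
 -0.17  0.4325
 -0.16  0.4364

σ√T = 0.28 × 0.5000 = 0.1400
ln(S/K) + (r + σ²/2)T = ln(194/204) + (0.052 + 0.28²/2)·0.25 = -0.0503 + 0.0228 = -0.0275
d₁ = -0.0275 / 0.1400 = -0.1962 → -0.20
d₂ = d₁ − σ√T = -0.1962 − 0.1400 = -0.3362 → -0.34
e^(−rT) = e^(−0.052·0.25) = 0.9871
N(d₁) = N(-0.20) = 0.4207;  N(d₂) = N(-0.34) = 0.3669
C = 194·0.4207 − 204·0.9871·0.3669 = 81.6158 − 73.8821 = 7.7337

€7.73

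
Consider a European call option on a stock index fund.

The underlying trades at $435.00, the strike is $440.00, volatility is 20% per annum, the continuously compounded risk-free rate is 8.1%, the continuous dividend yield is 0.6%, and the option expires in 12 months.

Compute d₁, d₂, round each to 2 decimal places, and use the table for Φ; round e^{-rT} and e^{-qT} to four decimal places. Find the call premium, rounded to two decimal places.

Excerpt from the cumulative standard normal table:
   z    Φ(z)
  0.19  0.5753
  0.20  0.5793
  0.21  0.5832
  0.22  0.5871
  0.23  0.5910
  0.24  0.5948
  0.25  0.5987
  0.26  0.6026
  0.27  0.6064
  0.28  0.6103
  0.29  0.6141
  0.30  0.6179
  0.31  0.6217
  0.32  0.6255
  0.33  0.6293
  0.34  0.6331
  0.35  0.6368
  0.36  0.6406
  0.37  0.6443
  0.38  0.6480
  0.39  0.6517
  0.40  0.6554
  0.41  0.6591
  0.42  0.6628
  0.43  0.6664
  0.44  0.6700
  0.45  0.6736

$48.36

σ√T = 0.2·√1 = 0.2000
d₁ = [ln(435/440) + (0.081 − 0.006 + ½·0.2²)·1] / (σ√T) = (-0.0114 + 0.0950) / 0.2000 = 0.4179 which rounds to 0.42
d₂ = 0.4179 − 0.2000 = 0.2179 which rounds to 0.22
e^(−qT) = e^(−0.006·1) = 0.9940;  e^(−rT) = e^(−0.081·1) = 0.9222
N(d₁) = N(0.42) = 0.6628;  N(d₂) = N(0.22) = 0.5871
C = 435·0.9940·0.6628 − 440·0.9222·0.5871 = 286.5881 − 238.2264 = 48.3617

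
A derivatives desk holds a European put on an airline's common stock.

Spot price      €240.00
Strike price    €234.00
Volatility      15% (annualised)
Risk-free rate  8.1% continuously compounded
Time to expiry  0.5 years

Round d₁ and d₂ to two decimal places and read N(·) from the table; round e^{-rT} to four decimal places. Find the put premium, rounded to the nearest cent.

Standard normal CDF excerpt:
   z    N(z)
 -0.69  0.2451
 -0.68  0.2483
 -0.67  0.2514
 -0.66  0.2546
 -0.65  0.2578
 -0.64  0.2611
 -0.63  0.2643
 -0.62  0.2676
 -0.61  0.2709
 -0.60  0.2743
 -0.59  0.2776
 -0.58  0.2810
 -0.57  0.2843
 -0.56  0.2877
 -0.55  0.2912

σ√T = 0.15 × 0.7071 = 0.1061
d₁ = [ln(240/234) + (0.081 + 0.15²/2)·0.5] / 0.1061 = [0.0253 + 0.0461] / 0.1061 = 0.6736 ≈ 0.67
d₂ = d₁ − σ√T = 0.6736 − 0.1061 = 0.5675 ≈ 0.57
exp(−rT) = exp(−0.081·0.5) = 0.9603
N(−d₂) = N(-0.57) = 0.2843;  N(−d₁) = N(-0.67) = 0.2514
P = 234·0.9603·0.2843 − 240·0.2514 = 63.8851 − 60.3360 = 3.5491

€3.55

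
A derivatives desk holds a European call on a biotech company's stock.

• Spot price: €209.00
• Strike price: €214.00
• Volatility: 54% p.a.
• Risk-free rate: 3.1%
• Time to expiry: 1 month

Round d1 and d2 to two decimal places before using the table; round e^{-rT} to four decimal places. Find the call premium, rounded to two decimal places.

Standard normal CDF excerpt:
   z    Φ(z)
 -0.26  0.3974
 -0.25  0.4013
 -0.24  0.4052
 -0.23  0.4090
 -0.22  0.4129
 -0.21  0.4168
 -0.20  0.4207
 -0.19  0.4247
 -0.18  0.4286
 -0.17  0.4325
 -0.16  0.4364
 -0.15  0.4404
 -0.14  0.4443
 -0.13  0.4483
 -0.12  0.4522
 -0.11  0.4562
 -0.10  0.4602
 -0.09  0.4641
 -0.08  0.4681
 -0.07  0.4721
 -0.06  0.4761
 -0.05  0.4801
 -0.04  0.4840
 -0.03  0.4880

€10.54

T = 0.08333;  σ√T = 0.1559
d₁ = [ln(209/214) + (0.031 + 0.54²/2)·0.08333] / 0.1559 = [-0.0236 + 0.0147] / 0.1559 = -0.0571 → -0.06
d₂ = d₁ − σ√T = -0.0571 − 0.1559 = -0.2130 → -0.21
e^(−rT) = e^(−0.031·0.08333) = 0.9974
C = 209·N(-0.06) − 214·0.9974·N(-0.21) = 209·0.4761 − 214·0.9974·0.4168 = 99.5049 − 88.9633 = 10.5416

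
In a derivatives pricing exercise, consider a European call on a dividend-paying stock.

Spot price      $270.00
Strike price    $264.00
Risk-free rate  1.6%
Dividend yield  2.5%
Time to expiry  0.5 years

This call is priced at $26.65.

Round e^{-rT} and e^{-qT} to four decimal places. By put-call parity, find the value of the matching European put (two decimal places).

$21.89

e^(−qT) = e^(−0.025·0.5) = 0.9876;  e^(−rT) = e^(−0.016·0.5) = 0.9920
Put-call parity: C − P = S·e^(−qT) − K·e^(−rT) = 270·0.9876 − 264·0.9920 = 266.6520 − 261.8880 = 4.7640
P = C − (C − P) = 26.65 − (4.7640) = 21.8860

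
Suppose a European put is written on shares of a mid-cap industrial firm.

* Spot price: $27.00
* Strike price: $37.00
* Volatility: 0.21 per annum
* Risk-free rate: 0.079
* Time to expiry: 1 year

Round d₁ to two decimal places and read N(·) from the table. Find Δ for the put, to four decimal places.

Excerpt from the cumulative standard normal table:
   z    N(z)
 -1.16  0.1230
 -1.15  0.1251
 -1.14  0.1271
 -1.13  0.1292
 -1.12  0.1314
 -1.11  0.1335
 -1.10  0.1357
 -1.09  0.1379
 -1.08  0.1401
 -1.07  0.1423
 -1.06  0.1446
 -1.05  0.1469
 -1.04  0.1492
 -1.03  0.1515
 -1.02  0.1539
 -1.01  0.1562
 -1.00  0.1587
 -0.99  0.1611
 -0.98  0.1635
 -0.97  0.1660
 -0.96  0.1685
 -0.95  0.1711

-0.8461

T = 1;  σ√T = 0.2100
ln(S/K) + (r + σ²/2)T = ln(27/37) + (0.079 + 0.21²/2)·1 = -0.3151 + 0.1011 = -0.2140
d₁ = -0.2140 / 0.2100 = -1.0192 which rounds to -1.02
N(d₁) = N(-1.02) = 0.1539
Δ_put = N(d₁) − 1 = 0.1539 − 1 = -0.8461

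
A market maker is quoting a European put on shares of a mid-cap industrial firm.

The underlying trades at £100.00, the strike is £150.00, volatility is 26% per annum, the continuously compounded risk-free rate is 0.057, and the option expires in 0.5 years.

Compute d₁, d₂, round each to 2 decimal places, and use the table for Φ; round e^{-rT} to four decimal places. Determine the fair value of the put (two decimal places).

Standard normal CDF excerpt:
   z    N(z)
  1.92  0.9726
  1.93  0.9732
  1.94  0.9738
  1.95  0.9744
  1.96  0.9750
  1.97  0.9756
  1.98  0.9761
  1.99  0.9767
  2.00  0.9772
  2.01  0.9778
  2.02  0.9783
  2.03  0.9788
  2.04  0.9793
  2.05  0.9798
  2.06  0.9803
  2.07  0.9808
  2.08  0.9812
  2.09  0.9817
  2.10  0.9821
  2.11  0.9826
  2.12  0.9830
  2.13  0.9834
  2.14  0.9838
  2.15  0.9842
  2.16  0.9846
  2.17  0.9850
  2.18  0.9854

σ√T = 0.26 × 0.7071 = 0.1838
ln(S/K) + (r + σ²/2)T = ln(100/150) + (0.057 + 0.26²/2)·0.5 = -0.4055 + 0.0454 = -0.3601
d₁ = -0.3601 / 0.1838 = -1.9585 ⇒ -1.96
d₂ = d₁ − σ√T = -1.9585 − 0.1838 = -2.1423 ⇒ -2.14
exp(−rT) = exp(−0.057·0.5) = 0.9719
N(−d₂) = N(2.14) = 0.9838;  N(−d₁) = N(1.96) = 0.9750
P = 150·0.9719·0.9838 − 100·0.9750 = 143.4233 − 97.5000 = 45.9233

£45.92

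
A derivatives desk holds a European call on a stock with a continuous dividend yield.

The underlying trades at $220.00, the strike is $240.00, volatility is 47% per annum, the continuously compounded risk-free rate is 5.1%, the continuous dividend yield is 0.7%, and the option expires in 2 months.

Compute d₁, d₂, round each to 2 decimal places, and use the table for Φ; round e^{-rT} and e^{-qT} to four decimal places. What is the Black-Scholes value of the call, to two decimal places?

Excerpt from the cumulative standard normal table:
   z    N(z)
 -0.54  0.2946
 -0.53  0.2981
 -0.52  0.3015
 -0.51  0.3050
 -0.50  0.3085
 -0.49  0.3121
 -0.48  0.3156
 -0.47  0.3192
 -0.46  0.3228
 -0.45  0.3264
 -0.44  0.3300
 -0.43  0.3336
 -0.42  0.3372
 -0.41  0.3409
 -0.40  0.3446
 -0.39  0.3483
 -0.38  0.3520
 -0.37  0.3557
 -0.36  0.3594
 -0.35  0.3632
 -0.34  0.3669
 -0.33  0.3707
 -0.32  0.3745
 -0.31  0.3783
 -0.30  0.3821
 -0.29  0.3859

σ√T = 0.47 × 0.4082 = 0.1919
d₁ = [ln(220/240) + (0.051 − 0.007 + 0.47²/2)·0.1667] / 0.1919 = [-0.0870 + 0.0257] / 0.1919 = -0.3193 which rounds to -0.32
d₂ = d₁ − σ√T = -0.3193 − 0.1919 = -0.5112 which rounds to -0.51
exp(−qT) = exp(−0.007·0.1667) = 0.9988;  exp(−rT) = exp(−0.051·0.1667) = 0.9915
C = 220·0.9988·N(-0.32) − 240·0.9915·N(-0.51) = 220·0.9988·0.3745 − 240·0.9915·0.3050 = 82.2911 − 72.5778 = 9.7133

$9.71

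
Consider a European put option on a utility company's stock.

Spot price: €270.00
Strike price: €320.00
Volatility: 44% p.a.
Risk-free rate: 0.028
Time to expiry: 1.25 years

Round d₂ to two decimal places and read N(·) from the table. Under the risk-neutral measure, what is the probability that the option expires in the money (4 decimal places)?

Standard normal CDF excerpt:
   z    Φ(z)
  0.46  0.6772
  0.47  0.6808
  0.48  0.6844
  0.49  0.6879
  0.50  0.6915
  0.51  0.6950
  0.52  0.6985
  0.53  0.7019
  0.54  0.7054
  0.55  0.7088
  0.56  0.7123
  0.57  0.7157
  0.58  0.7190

σ√T = 0.44·√1.25 = 0.4919
d₁ = [ln(270/320) + (0.028 + 0.44²/2)·1.25] / 0.4919 = [-0.1699 + 0.1560] / 0.4919 = -0.0283 → -0.03
d₂ = d₁ − σ√T = -0.0283 − 0.4919 = -0.5202 → -0.52
Risk-neutral Pr[S_T < K] = N(−d₂) = N(0.52) = 0.6985

0.6985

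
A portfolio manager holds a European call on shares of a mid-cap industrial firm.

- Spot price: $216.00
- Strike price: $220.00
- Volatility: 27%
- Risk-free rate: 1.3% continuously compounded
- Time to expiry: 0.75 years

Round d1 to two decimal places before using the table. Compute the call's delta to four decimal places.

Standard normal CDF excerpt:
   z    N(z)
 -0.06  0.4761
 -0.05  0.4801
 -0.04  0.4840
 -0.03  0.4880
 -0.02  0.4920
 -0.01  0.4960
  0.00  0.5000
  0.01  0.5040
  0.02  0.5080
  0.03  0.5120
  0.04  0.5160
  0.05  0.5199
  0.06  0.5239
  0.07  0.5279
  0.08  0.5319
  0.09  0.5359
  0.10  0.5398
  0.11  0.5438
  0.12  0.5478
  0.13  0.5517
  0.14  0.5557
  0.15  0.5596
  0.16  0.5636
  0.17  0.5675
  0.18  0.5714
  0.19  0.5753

0.5319

T = 0.75;  σ√T = 0.2338
d₁ = [ln(216/220) + (0.013 + 0.27²/2)·0.75] / 0.2338 = [-0.0183 + 0.0371] / 0.2338 = 0.0801 → 0.08
N(d₁) = N(0.08) = 0.5319
Δ_call = N(d₁) = 0.5319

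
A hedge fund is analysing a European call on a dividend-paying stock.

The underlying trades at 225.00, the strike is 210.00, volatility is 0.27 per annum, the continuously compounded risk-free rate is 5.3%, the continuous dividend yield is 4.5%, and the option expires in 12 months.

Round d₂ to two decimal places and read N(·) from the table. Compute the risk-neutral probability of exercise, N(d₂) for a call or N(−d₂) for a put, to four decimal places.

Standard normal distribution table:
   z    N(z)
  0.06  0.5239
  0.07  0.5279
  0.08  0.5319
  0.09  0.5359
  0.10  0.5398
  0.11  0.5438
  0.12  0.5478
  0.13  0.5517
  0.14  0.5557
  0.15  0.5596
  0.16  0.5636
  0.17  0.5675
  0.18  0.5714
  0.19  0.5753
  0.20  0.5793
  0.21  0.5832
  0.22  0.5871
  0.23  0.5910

σ√T = 0.27·√1 = 0.2700
d₁ = [ln(225/210) + (0.053 − 0.045 + ½·0.27²)·1] / (σ√T) = (0.0690 + 0.0445) / 0.2700 = 0.4202 ⇒ 0.42
d₂ = 0.4202 − 0.2700 = 0.1502 ⇒ 0.15
Risk-neutral Pr[S_T > K] = N(d₂) = N(0.15) = 0.5596

0.5596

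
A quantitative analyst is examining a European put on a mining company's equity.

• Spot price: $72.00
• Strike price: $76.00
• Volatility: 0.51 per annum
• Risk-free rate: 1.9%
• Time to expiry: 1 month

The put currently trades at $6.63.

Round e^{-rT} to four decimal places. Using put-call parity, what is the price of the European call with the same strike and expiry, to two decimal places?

e^(−rT) = e^(−0.019·0.08333) = 0.9984
Put-call parity: C − P = S − K·e^(−rT) = 72 − 76·0.9984 = 72 − 75.8784 = -3.8784
C = P + (C − P) = 6.63 + (-3.8784) = 2.7516

$2.75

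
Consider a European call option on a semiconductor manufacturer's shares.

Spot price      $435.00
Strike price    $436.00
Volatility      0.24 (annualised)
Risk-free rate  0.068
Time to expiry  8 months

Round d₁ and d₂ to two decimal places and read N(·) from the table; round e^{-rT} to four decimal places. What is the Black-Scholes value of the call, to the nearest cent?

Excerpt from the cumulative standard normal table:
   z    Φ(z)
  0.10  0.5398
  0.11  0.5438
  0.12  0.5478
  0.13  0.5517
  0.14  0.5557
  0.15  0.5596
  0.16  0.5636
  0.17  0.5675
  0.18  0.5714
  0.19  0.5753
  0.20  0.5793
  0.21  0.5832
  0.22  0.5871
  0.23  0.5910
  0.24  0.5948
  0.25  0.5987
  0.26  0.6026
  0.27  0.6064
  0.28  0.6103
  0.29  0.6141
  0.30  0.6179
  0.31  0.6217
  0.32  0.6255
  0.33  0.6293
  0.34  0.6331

σ√T = 0.24 × 0.8165 = 0.1960
d₁ = [ln(435/436) + (0.068 + 0.24²/2)·0.6667] / 0.1960 = [-0.0023 + 0.0645] / 0.1960 = 0.3176 ≈ 0.32
d₂ = d₁ − σ√T = 0.3176 − 0.1960 = 0.1216 ≈ 0.12
e^(−rT) = e^(−0.068·0.6667) = 0.9557
N(d₁) = N(0.32) = 0.6255;  N(d₂) = N(0.12) = 0.5478
C = 435·0.6255 − 436·0.9557·0.5478 = 272.0925 − 228.2602 = 43.8323

$43.83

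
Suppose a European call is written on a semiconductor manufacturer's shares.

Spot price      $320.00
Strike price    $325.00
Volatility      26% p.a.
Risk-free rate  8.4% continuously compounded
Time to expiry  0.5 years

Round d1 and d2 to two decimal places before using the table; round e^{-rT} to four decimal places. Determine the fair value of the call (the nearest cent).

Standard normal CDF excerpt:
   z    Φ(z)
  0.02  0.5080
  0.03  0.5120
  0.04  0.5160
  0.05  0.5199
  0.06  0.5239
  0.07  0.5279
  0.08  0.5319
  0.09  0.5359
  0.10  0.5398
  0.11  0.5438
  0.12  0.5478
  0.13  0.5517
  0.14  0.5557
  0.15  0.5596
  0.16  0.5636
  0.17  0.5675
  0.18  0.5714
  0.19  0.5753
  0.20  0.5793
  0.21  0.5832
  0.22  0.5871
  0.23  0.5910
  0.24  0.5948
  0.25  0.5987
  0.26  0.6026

T = 0.5;  σ√T = 0.1838
d₁ = [ln(320/325) + (0.084 + 0.26²/2)·0.5] / 0.1838 = [-0.0155 + 0.0589] / 0.1838 = 0.2360 → 0.24
d₂ = d₁ − σ√T = 0.2360 − 0.1838 = 0.0522 → 0.05
e^(−rT) = e^(−0.084·0.5) = 0.9589
N(d₁) = N(0.24) = 0.5948;  N(d₂) = N(0.05) = 0.5199
C = 320·0.5948 − 325·0.9589·0.5199 = 190.3360 − 162.0229 = 28.3131

$28.31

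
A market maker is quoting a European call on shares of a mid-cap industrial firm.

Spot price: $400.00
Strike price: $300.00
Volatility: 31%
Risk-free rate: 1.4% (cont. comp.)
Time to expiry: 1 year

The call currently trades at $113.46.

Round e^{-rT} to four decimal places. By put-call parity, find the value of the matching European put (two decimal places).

$9.29

exp(−rT) = exp(−0.014·1) = 0.9861
Put-call parity: C − P = S − K·e^(−rT) = 400 − 300·0.9861 = 400 − 295.8300 = 104.1700
P = C − (C − P) = 113.46 − (104.1700) = 9.2900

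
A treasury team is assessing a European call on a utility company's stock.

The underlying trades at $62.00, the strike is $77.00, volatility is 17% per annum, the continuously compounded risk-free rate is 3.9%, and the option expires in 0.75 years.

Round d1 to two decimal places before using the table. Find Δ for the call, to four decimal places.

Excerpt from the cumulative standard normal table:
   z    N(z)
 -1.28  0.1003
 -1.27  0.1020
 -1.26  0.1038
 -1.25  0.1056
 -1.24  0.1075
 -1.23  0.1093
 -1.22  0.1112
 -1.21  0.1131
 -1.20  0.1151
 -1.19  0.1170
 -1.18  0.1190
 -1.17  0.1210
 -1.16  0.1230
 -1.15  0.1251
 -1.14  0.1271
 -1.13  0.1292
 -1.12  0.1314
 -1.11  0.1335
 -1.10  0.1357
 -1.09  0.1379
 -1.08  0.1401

T = 0.75;  σ√T = 0.1472
d₁ = [ln(62/77) + (0.039 + 0.17²/2)·0.75] / 0.1472 = [-0.2167 + 0.0401] / 0.1472 = -1.1994 ⇒ -1.20
N(d₁) = N(-1.20) = 0.1151
Δ_call = N(d₁) = 0.1151

0.1151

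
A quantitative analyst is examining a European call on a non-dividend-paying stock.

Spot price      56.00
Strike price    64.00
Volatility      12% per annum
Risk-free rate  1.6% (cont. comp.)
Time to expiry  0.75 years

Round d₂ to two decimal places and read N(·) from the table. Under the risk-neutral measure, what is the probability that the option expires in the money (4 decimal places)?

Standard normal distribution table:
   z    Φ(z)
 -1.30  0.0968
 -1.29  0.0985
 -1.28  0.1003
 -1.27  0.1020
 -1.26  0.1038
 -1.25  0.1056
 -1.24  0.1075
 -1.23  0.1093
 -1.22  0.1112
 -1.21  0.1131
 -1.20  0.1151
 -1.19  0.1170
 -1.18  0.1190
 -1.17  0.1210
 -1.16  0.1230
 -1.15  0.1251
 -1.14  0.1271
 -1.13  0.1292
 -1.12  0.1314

σ√T = 0.12·√0.75 = 0.1039
d₁ = [ln(56/64) + (0.016 + 0.12²/2)·0.75] / 0.1039 = [-0.1335 + 0.0174] / 0.1039 = -1.1175 which rounds to -1.12
d₂ = d₁ − σ√T = -1.1175 − 0.1039 = -1.2214 which rounds to -1.22
Risk-neutral Pr[S_T > K] = N(d₂) = N(-1.22) = 0.1112

0.1112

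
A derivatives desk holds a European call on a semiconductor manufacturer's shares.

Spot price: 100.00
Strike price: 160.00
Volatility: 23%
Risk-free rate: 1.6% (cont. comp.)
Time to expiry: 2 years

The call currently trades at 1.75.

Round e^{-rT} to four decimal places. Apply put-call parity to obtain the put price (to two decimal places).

56.71

e^(−rT) = e^(−0.016·2) = 0.9685
Put-call parity: C − P = S − K·e^(−rT) = 100 − 160·0.9685 = 100 − 154.9600 = -54.9600
P = C − (C − P) = 1.75 − (-54.9600) = 56.7100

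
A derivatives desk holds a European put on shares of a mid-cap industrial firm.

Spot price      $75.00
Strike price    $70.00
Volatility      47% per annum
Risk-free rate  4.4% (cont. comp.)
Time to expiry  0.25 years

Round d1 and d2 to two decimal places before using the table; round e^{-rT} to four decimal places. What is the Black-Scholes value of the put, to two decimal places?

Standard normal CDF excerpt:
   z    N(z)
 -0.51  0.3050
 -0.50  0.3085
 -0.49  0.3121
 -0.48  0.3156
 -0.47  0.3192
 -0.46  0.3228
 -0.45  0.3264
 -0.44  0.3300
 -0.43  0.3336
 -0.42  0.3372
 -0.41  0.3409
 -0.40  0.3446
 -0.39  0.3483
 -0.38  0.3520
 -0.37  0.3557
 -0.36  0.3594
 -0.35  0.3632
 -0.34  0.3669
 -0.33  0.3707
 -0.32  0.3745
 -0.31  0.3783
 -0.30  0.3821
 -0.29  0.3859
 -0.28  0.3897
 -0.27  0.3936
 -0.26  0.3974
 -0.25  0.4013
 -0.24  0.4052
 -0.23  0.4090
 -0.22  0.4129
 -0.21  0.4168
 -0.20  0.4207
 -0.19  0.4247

$4.38

T = 0.25;  σ√T = 0.2350
d₁ = [ln(75/70) + (0.044 + ½·0.47²)·0.25] / (σ√T) = (0.0690 + 0.0386) / 0.2350 = 0.4579 ⇒ 0.46
d₂ = 0.4579 − 0.2350 = 0.2229 ⇒ 0.22
e^(−rT) = e^(−0.044·0.25) = 0.9891
N(−d₂) = N(-0.22) = 0.4129;  N(−d₁) = N(-0.46) = 0.3228
P = 70·0.9891·0.4129 − 75·0.3228 = 28.5880 − 24.2100 = 4.3780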